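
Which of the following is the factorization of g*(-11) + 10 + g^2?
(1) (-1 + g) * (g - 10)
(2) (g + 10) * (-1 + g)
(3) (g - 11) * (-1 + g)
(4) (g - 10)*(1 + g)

We need to factor g*(-11) + 10 + g^2.
The factored form is (-1 + g) * (g - 10).
1) (-1 + g) * (g - 10)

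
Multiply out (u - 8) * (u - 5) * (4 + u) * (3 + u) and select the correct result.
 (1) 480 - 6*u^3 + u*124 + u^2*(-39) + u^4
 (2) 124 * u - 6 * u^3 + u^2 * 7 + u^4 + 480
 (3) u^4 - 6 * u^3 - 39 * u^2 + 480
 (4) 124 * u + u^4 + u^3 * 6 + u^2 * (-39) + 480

Expanding (u - 8) * (u - 5) * (4 + u) * (3 + u):
= 480 - 6*u^3 + u*124 + u^2*(-39) + u^4
1) 480 - 6*u^3 + u*124 + u^2*(-39) + u^4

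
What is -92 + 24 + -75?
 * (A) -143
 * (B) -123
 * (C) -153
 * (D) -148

First: -92 + 24 = -68
Then: -68 + -75 = -143
A) -143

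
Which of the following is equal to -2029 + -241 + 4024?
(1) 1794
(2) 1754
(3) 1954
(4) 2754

First: -2029 + -241 = -2270
Then: -2270 + 4024 = 1754
2) 1754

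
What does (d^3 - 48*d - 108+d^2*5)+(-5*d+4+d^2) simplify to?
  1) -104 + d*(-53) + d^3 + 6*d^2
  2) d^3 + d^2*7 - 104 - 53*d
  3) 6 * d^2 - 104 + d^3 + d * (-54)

Adding the polynomials and combining like terms:
(d^3 - 48*d - 108 + d^2*5) + (-5*d + 4 + d^2)
= -104 + d*(-53) + d^3 + 6*d^2
1) -104 + d*(-53) + d^3 + 6*d^2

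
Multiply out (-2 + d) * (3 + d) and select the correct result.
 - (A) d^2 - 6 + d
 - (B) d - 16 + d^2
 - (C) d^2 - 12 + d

Expanding (-2 + d) * (3 + d):
= d^2 - 6 + d
A) d^2 - 6 + d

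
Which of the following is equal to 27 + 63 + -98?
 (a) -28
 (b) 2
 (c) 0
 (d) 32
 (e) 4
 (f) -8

First: 27 + 63 = 90
Then: 90 + -98 = -8
f) -8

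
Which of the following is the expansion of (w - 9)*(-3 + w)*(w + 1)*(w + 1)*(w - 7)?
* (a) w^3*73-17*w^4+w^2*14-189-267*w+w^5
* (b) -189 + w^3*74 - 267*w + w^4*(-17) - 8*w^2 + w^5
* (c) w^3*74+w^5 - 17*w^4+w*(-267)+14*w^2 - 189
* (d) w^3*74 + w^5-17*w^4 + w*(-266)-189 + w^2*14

Expanding (w - 9)*(-3 + w)*(w + 1)*(w + 1)*(w - 7):
= w^3*74+w^5 - 17*w^4+w*(-267)+14*w^2 - 189
c) w^3*74+w^5 - 17*w^4+w*(-267)+14*w^2 - 189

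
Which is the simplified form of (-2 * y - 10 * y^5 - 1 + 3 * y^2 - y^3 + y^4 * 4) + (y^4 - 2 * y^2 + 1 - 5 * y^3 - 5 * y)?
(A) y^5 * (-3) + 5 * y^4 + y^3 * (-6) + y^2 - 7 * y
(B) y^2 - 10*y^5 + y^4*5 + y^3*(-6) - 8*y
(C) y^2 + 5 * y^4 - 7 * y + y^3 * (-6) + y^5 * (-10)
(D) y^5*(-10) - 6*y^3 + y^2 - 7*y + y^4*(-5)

Adding the polynomials and combining like terms:
(-2*y - 10*y^5 - 1 + 3*y^2 - y^3 + y^4*4) + (y^4 - 2*y^2 + 1 - 5*y^3 - 5*y)
= y^2 + 5 * y^4 - 7 * y + y^3 * (-6) + y^5 * (-10)
C) y^2 + 5 * y^4 - 7 * y + y^3 * (-6) + y^5 * (-10)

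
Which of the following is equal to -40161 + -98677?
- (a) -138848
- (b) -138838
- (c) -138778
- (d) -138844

-40161 + -98677 = -138838
b) -138838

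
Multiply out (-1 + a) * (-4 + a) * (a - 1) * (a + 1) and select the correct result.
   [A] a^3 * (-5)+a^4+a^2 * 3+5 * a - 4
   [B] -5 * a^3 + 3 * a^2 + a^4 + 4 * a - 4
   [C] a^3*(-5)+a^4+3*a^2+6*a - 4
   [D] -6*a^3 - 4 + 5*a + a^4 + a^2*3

Expanding (-1 + a) * (-4 + a) * (a - 1) * (a + 1):
= a^3 * (-5)+a^4+a^2 * 3+5 * a - 4
A) a^3 * (-5)+a^4+a^2 * 3+5 * a - 4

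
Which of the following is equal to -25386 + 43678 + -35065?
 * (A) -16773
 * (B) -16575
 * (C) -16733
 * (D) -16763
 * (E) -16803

First: -25386 + 43678 = 18292
Then: 18292 + -35065 = -16773
A) -16773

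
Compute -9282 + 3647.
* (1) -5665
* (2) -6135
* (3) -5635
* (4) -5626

-9282 + 3647 = -5635
3) -5635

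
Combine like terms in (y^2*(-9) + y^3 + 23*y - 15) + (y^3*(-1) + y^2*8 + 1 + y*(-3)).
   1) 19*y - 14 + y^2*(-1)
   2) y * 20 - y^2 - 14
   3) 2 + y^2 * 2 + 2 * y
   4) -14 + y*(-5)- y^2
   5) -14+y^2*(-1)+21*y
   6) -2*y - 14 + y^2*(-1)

Adding the polynomials and combining like terms:
(y^2*(-9) + y^3 + 23*y - 15) + (y^3*(-1) + y^2*8 + 1 + y*(-3))
= y * 20 - y^2 - 14
2) y * 20 - y^2 - 14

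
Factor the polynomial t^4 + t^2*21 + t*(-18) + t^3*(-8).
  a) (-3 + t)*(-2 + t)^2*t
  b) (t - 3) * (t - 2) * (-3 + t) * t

We need to factor t^4 + t^2*21 + t*(-18) + t^3*(-8).
The factored form is (t - 3) * (t - 2) * (-3 + t) * t.
b) (t - 3) * (t - 2) * (-3 + t) * t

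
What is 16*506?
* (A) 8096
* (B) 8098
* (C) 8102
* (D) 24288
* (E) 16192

16 * 506 = 8096
A) 8096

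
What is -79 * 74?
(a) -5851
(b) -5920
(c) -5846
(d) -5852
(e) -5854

-79 * 74 = -5846
c) -5846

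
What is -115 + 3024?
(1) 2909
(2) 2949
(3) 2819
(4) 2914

-115 + 3024 = 2909
1) 2909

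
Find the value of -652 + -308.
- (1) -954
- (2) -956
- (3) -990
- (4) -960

-652 + -308 = -960
4) -960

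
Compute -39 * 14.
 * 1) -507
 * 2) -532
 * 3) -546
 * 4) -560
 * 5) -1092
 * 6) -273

-39 * 14 = -546
3) -546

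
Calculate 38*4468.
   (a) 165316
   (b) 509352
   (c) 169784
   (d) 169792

38 * 4468 = 169784
c) 169784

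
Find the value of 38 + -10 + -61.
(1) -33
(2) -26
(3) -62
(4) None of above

First: 38 + -10 = 28
Then: 28 + -61 = -33
1) -33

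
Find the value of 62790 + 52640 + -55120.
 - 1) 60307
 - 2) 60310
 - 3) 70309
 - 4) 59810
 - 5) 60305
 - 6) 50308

First: 62790 + 52640 = 115430
Then: 115430 + -55120 = 60310
2) 60310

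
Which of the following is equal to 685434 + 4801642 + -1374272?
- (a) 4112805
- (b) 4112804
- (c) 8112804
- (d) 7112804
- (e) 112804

First: 685434 + 4801642 = 5487076
Then: 5487076 + -1374272 = 4112804
b) 4112804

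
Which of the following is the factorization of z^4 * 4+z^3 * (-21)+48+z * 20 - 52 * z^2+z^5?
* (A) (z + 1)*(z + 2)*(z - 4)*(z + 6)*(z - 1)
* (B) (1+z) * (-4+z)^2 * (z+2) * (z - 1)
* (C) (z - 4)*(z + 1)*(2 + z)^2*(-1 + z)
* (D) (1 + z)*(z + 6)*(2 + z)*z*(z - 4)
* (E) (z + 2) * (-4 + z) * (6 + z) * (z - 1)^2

We need to factor z^4 * 4+z^3 * (-21)+48+z * 20 - 52 * z^2+z^5.
The factored form is (z + 1)*(z + 2)*(z - 4)*(z + 6)*(z - 1).
A) (z + 1)*(z + 2)*(z - 4)*(z + 6)*(z - 1)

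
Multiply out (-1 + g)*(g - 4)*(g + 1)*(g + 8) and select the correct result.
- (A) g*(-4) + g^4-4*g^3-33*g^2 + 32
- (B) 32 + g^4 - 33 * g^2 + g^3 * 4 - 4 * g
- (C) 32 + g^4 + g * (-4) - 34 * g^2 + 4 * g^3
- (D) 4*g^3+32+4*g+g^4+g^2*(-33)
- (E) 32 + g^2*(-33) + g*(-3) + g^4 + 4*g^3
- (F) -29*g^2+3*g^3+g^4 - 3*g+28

Expanding (-1 + g)*(g - 4)*(g + 1)*(g + 8):
= 32 + g^4 - 33 * g^2 + g^3 * 4 - 4 * g
B) 32 + g^4 - 33 * g^2 + g^3 * 4 - 4 * g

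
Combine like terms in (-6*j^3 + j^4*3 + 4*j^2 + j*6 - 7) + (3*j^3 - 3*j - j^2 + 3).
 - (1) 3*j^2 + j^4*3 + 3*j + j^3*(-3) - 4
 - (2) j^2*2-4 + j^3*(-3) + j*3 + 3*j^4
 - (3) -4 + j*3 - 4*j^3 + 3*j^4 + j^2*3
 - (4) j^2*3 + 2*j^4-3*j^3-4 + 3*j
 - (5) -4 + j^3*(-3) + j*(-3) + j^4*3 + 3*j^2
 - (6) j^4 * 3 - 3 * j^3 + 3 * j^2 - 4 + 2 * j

Adding the polynomials and combining like terms:
(-6*j^3 + j^4*3 + 4*j^2 + j*6 - 7) + (3*j^3 - 3*j - j^2 + 3)
= 3*j^2 + j^4*3 + 3*j + j^3*(-3) - 4
1) 3*j^2 + j^4*3 + 3*j + j^3*(-3) - 4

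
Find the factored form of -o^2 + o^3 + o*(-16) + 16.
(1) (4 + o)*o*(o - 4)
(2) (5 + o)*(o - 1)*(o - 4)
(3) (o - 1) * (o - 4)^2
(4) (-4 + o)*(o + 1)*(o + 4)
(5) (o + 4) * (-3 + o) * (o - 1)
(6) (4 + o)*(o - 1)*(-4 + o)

We need to factor -o^2 + o^3 + o*(-16) + 16.
The factored form is (4 + o)*(o - 1)*(-4 + o).
6) (4 + o)*(o - 1)*(-4 + o)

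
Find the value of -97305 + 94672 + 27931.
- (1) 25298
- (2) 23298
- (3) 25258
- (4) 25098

First: -97305 + 94672 = -2633
Then: -2633 + 27931 = 25298
1) 25298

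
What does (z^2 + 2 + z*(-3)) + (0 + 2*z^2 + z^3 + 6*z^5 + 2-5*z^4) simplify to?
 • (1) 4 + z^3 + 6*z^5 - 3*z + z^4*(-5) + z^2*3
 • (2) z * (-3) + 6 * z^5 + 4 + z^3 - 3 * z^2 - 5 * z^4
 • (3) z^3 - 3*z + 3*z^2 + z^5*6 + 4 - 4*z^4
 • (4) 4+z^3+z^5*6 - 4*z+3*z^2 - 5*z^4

Adding the polynomials and combining like terms:
(z^2 + 2 + z*(-3)) + (0 + 2*z^2 + z^3 + 6*z^5 + 2 - 5*z^4)
= 4 + z^3 + 6*z^5 - 3*z + z^4*(-5) + z^2*3
1) 4 + z^3 + 6*z^5 - 3*z + z^4*(-5) + z^2*3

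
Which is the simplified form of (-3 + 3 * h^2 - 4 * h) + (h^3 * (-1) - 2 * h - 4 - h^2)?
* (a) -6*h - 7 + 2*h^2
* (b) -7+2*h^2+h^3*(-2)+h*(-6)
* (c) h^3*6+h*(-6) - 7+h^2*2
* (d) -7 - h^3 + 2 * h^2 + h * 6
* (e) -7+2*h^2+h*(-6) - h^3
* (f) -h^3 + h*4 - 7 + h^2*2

Adding the polynomials and combining like terms:
(-3 + 3*h^2 - 4*h) + (h^3*(-1) - 2*h - 4 - h^2)
= -7+2*h^2+h*(-6) - h^3
e) -7+2*h^2+h*(-6) - h^3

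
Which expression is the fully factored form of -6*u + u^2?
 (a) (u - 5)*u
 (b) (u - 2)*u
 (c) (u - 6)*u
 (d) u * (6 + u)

We need to factor -6*u + u^2.
The factored form is (u - 6)*u.
c) (u - 6)*u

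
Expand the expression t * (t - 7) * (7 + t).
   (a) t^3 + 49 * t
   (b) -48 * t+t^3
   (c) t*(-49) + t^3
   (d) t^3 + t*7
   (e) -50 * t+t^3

Expanding t * (t - 7) * (7 + t):
= t*(-49) + t^3
c) t*(-49) + t^3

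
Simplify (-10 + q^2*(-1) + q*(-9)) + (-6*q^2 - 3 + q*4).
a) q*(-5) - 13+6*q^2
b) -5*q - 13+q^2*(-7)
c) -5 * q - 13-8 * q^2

Adding the polynomials and combining like terms:
(-10 + q^2*(-1) + q*(-9)) + (-6*q^2 - 3 + q*4)
= -5*q - 13+q^2*(-7)
b) -5*q - 13+q^2*(-7)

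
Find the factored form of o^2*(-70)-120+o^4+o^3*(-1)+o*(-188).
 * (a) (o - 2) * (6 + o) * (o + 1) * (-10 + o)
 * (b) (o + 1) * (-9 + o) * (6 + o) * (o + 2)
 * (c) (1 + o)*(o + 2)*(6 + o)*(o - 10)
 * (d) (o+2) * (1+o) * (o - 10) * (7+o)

We need to factor o^2*(-70)-120+o^4+o^3*(-1)+o*(-188).
The factored form is (1 + o)*(o + 2)*(6 + o)*(o - 10).
c) (1 + o)*(o + 2)*(6 + o)*(o - 10)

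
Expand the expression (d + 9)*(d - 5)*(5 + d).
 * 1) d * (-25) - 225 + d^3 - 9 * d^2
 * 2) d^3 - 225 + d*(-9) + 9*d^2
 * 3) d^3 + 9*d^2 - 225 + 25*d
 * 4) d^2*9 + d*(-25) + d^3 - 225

Expanding (d + 9)*(d - 5)*(5 + d):
= d^2*9 + d*(-25) + d^3 - 225
4) d^2*9 + d*(-25) + d^3 - 225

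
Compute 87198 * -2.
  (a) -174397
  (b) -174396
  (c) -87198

87198 * -2 = -174396
b) -174396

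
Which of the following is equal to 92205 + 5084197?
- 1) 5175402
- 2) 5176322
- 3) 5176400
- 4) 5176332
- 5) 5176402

92205 + 5084197 = 5176402
5) 5176402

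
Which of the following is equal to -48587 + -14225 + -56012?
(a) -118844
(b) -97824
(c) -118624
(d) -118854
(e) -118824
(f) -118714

First: -48587 + -14225 = -62812
Then: -62812 + -56012 = -118824
e) -118824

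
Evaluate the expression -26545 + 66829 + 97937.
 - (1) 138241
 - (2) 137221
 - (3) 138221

First: -26545 + 66829 = 40284
Then: 40284 + 97937 = 138221
3) 138221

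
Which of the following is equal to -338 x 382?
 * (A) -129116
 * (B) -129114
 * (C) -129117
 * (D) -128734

-338 * 382 = -129116
A) -129116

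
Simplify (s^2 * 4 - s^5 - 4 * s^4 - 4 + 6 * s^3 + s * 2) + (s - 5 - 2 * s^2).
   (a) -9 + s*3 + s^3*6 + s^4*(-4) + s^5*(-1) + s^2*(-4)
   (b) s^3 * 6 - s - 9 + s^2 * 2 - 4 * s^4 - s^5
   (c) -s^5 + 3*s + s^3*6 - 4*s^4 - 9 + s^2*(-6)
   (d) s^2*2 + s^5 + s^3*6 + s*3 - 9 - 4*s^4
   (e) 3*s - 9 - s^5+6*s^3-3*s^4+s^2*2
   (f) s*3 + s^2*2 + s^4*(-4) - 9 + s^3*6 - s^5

Adding the polynomials and combining like terms:
(s^2*4 - s^5 - 4*s^4 - 4 + 6*s^3 + s*2) + (s - 5 - 2*s^2)
= s*3 + s^2*2 + s^4*(-4) - 9 + s^3*6 - s^5
f) s*3 + s^2*2 + s^4*(-4) - 9 + s^3*6 - s^5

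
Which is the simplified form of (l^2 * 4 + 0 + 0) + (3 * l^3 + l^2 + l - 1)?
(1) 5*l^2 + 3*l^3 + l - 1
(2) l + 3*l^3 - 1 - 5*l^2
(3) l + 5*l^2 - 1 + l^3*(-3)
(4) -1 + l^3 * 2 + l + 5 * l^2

Adding the polynomials and combining like terms:
(l^2*4 + 0 + 0) + (3*l^3 + l^2 + l - 1)
= 5*l^2 + 3*l^3 + l - 1
1) 5*l^2 + 3*l^3 + l - 1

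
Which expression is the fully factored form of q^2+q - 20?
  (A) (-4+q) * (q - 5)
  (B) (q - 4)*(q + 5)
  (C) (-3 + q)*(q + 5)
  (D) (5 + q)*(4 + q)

We need to factor q^2+q - 20.
The factored form is (q - 4)*(q + 5).
B) (q - 4)*(q + 5)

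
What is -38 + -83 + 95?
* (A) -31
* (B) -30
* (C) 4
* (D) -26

First: -38 + -83 = -121
Then: -121 + 95 = -26
D) -26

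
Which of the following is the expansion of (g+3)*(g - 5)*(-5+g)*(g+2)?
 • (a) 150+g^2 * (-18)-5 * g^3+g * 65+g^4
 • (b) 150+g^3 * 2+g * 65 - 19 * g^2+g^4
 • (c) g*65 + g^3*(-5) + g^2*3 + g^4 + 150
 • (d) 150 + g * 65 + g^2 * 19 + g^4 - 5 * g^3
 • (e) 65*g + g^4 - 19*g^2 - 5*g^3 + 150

Expanding (g+3)*(g - 5)*(-5+g)*(g+2):
= 65*g + g^4 - 19*g^2 - 5*g^3 + 150
e) 65*g + g^4 - 19*g^2 - 5*g^3 + 150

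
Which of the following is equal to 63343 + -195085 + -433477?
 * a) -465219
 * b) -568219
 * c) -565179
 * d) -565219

First: 63343 + -195085 = -131742
Then: -131742 + -433477 = -565219
d) -565219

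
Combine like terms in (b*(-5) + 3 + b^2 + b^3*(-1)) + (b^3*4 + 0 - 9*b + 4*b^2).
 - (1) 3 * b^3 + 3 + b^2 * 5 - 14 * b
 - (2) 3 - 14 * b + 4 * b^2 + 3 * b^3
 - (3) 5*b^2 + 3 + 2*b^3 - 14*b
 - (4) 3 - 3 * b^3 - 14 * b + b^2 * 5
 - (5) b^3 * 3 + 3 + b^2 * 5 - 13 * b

Adding the polynomials and combining like terms:
(b*(-5) + 3 + b^2 + b^3*(-1)) + (b^3*4 + 0 - 9*b + 4*b^2)
= 3 * b^3 + 3 + b^2 * 5 - 14 * b
1) 3 * b^3 + 3 + b^2 * 5 - 14 * b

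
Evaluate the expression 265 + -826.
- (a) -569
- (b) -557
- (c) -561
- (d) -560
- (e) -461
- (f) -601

265 + -826 = -561
c) -561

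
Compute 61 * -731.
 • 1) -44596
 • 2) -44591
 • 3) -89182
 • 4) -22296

61 * -731 = -44591
2) -44591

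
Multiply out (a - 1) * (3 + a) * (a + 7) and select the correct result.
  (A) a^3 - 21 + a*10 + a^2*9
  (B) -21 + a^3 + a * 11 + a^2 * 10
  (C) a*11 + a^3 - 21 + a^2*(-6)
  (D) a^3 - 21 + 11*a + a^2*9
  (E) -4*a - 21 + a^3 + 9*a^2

Expanding (a - 1) * (3 + a) * (a + 7):
= a^3 - 21 + 11*a + a^2*9
D) a^3 - 21 + 11*a + a^2*9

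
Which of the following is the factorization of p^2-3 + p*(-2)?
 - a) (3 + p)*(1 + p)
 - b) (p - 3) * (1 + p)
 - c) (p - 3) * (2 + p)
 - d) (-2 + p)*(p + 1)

We need to factor p^2-3 + p*(-2).
The factored form is (p - 3) * (1 + p).
b) (p - 3) * (1 + p)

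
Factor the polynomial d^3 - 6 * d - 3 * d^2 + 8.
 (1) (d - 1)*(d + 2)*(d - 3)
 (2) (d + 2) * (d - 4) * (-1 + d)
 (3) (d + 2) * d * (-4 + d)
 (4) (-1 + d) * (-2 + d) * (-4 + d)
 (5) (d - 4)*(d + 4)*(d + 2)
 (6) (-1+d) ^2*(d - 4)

We need to factor d^3 - 6 * d - 3 * d^2 + 8.
The factored form is (d + 2) * (d - 4) * (-1 + d).
2) (d + 2) * (d - 4) * (-1 + d)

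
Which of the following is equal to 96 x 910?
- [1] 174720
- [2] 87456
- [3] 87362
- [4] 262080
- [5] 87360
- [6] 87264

96 * 910 = 87360
5) 87360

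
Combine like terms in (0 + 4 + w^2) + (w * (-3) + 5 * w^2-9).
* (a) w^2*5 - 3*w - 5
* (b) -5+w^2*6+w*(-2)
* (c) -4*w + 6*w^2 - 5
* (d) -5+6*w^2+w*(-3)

Adding the polynomials and combining like terms:
(0 + 4 + w^2) + (w*(-3) + 5*w^2 - 9)
= -5+6*w^2+w*(-3)
d) -5+6*w^2+w*(-3)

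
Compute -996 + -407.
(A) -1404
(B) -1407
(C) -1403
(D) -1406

-996 + -407 = -1403
C) -1403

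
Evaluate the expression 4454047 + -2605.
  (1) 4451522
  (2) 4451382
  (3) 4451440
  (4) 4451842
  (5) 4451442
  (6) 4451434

4454047 + -2605 = 4451442
5) 4451442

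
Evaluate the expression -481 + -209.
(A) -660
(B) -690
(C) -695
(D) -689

-481 + -209 = -690
B) -690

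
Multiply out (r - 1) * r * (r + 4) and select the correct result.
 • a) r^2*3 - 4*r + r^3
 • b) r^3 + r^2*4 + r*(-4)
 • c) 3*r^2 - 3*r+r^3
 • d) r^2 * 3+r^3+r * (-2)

Expanding (r - 1) * r * (r + 4):
= r^2*3 - 4*r + r^3
a) r^2*3 - 4*r + r^3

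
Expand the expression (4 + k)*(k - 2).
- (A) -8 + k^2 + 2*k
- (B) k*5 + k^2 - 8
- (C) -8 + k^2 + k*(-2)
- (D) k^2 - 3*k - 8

Expanding (4 + k)*(k - 2):
= -8 + k^2 + 2*k
A) -8 + k^2 + 2*k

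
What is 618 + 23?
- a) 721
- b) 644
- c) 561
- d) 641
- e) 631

618 + 23 = 641
d) 641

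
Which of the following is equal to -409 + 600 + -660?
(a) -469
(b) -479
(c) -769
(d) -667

First: -409 + 600 = 191
Then: 191 + -660 = -469
a) -469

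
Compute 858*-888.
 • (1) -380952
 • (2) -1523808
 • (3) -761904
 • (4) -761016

858 * -888 = -761904
3) -761904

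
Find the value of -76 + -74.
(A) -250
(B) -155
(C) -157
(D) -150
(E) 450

-76 + -74 = -150
D) -150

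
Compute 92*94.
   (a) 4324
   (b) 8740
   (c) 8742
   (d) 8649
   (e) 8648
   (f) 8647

92 * 94 = 8648
e) 8648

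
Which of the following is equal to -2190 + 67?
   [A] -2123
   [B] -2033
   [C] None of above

-2190 + 67 = -2123
A) -2123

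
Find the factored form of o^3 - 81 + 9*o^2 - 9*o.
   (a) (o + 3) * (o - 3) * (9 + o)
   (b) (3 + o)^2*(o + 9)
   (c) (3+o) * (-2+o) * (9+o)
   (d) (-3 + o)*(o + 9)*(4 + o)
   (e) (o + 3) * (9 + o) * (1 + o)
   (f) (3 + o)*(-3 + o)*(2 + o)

We need to factor o^3 - 81 + 9*o^2 - 9*o.
The factored form is (o + 3) * (o - 3) * (9 + o).
a) (o + 3) * (o - 3) * (9 + o)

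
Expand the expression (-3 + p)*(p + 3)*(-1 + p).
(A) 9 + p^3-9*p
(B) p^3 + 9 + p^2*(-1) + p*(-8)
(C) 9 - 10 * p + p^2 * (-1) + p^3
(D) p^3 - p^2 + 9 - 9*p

Expanding (-3 + p)*(p + 3)*(-1 + p):
= p^3 - p^2 + 9 - 9*p
D) p^3 - p^2 + 9 - 9*p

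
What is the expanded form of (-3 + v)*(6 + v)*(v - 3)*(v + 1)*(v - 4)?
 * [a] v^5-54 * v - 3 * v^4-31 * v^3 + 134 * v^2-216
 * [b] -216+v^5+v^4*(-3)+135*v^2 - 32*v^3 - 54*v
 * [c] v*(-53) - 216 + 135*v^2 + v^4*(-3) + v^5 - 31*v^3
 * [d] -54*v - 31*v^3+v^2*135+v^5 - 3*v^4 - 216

Expanding (-3 + v)*(6 + v)*(v - 3)*(v + 1)*(v - 4):
= -54*v - 31*v^3+v^2*135+v^5 - 3*v^4 - 216
d) -54*v - 31*v^3+v^2*135+v^5 - 3*v^4 - 216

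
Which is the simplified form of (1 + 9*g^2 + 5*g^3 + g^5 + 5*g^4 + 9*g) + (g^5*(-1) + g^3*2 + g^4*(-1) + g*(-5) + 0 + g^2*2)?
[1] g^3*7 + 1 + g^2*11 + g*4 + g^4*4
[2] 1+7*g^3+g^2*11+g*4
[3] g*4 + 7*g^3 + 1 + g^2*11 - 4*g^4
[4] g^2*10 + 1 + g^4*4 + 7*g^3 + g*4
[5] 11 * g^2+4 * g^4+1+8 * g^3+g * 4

Adding the polynomials and combining like terms:
(1 + 9*g^2 + 5*g^3 + g^5 + 5*g^4 + 9*g) + (g^5*(-1) + g^3*2 + g^4*(-1) + g*(-5) + 0 + g^2*2)
= g^3*7 + 1 + g^2*11 + g*4 + g^4*4
1) g^3*7 + 1 + g^2*11 + g*4 + g^4*4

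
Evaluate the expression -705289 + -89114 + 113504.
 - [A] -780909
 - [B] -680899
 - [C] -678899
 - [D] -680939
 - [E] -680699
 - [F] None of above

First: -705289 + -89114 = -794403
Then: -794403 + 113504 = -680899
B) -680899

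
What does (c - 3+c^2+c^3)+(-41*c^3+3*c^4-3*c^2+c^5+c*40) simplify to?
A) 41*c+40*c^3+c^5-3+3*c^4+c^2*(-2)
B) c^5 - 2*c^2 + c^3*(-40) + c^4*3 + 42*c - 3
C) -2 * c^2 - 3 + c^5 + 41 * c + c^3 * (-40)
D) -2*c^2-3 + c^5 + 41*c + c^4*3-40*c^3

Adding the polynomials and combining like terms:
(c - 3 + c^2 + c^3) + (-41*c^3 + 3*c^4 - 3*c^2 + c^5 + c*40)
= -2*c^2-3 + c^5 + 41*c + c^4*3-40*c^3
D) -2*c^2-3 + c^5 + 41*c + c^4*3-40*c^3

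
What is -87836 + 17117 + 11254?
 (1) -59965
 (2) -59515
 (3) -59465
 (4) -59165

First: -87836 + 17117 = -70719
Then: -70719 + 11254 = -59465
3) -59465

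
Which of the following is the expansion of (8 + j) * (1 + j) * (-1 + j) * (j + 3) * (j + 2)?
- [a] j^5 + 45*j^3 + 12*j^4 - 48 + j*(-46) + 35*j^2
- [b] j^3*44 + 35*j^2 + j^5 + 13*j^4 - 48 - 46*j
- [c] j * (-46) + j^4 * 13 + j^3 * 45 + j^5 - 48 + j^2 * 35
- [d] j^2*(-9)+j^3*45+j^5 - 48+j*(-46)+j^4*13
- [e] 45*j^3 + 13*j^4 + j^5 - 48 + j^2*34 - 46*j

Expanding (8 + j) * (1 + j) * (-1 + j) * (j + 3) * (j + 2):
= j * (-46) + j^4 * 13 + j^3 * 45 + j^5 - 48 + j^2 * 35
c) j * (-46) + j^4 * 13 + j^3 * 45 + j^5 - 48 + j^2 * 35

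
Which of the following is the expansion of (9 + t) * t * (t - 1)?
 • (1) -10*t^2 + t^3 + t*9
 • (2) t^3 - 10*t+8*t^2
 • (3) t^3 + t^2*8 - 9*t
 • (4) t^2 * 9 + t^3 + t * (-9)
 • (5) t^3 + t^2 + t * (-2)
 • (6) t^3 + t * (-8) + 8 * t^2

Expanding (9 + t) * t * (t - 1):
= t^3 + t^2*8 - 9*t
3) t^3 + t^2*8 - 9*t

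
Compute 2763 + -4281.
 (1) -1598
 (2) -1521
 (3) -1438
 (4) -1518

2763 + -4281 = -1518
4) -1518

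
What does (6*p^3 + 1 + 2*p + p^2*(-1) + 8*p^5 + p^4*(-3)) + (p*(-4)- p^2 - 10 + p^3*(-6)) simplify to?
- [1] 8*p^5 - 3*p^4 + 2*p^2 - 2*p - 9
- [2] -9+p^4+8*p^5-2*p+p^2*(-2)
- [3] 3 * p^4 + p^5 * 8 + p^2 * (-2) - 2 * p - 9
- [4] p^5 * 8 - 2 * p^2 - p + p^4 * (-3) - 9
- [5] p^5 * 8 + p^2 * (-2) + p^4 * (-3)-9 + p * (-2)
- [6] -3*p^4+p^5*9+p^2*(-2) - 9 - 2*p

Adding the polynomials and combining like terms:
(6*p^3 + 1 + 2*p + p^2*(-1) + 8*p^5 + p^4*(-3)) + (p*(-4) - p^2 - 10 + p^3*(-6))
= p^5 * 8 + p^2 * (-2) + p^4 * (-3)-9 + p * (-2)
5) p^5 * 8 + p^2 * (-2) + p^4 * (-3)-9 + p * (-2)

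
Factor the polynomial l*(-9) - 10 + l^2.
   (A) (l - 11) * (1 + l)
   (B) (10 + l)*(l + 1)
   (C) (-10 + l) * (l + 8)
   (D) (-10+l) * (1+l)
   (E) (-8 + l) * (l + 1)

We need to factor l*(-9) - 10 + l^2.
The factored form is (-10+l) * (1+l).
D) (-10+l) * (1+l)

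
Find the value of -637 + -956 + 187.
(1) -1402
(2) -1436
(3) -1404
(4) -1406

First: -637 + -956 = -1593
Then: -1593 + 187 = -1406
4) -1406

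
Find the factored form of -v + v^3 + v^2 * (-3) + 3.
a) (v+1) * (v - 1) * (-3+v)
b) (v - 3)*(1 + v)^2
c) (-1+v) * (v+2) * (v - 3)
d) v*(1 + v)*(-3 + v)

We need to factor -v + v^3 + v^2 * (-3) + 3.
The factored form is (v+1) * (v - 1) * (-3+v).
a) (v+1) * (v - 1) * (-3+v)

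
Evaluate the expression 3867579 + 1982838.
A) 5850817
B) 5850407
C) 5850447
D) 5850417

3867579 + 1982838 = 5850417
D) 5850417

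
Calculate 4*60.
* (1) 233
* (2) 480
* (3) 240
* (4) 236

4 * 60 = 240
3) 240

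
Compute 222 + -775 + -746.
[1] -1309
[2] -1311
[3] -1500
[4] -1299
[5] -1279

First: 222 + -775 = -553
Then: -553 + -746 = -1299
4) -1299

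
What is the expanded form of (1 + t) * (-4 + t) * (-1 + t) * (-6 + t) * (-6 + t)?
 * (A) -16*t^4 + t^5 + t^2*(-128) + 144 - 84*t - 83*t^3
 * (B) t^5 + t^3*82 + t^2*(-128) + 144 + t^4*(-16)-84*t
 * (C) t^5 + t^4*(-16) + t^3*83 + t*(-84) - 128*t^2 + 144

Expanding (1 + t) * (-4 + t) * (-1 + t) * (-6 + t) * (-6 + t):
= t^5 + t^4*(-16) + t^3*83 + t*(-84) - 128*t^2 + 144
C) t^5 + t^4*(-16) + t^3*83 + t*(-84) - 128*t^2 + 144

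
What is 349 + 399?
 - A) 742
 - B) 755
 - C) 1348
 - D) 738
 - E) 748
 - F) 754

349 + 399 = 748
E) 748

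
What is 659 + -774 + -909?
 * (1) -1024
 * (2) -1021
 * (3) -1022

First: 659 + -774 = -115
Then: -115 + -909 = -1024
1) -1024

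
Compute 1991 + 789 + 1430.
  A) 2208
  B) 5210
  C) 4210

First: 1991 + 789 = 2780
Then: 2780 + 1430 = 4210
C) 4210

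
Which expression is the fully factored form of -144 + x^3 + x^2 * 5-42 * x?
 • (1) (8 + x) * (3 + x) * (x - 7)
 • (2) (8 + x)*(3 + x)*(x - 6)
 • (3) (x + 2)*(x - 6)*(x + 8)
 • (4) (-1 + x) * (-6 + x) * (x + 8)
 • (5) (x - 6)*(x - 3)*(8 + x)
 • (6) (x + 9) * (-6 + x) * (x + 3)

We need to factor -144 + x^3 + x^2 * 5-42 * x.
The factored form is (8 + x)*(3 + x)*(x - 6).
2) (8 + x)*(3 + x)*(x - 6)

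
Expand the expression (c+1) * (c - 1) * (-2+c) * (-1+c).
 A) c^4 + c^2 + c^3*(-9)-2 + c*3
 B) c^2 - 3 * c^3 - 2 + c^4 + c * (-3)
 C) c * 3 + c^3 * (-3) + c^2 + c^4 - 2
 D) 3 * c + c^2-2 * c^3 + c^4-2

Expanding (c+1) * (c - 1) * (-2+c) * (-1+c):
= c * 3 + c^3 * (-3) + c^2 + c^4 - 2
C) c * 3 + c^3 * (-3) + c^2 + c^4 - 2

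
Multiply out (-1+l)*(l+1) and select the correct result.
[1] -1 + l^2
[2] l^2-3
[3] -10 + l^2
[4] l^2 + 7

Expanding (-1+l)*(l+1):
= -1 + l^2
1) -1 + l^2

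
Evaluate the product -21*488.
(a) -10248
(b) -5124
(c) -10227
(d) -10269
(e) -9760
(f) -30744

-21 * 488 = -10248
a) -10248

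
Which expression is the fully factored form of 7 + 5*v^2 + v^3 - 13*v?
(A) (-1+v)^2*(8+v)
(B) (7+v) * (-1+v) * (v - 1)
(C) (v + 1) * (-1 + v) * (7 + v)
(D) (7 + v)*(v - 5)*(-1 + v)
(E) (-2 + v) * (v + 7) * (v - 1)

We need to factor 7 + 5*v^2 + v^3 - 13*v.
The factored form is (7+v) * (-1+v) * (v - 1).
B) (7+v) * (-1+v) * (v - 1)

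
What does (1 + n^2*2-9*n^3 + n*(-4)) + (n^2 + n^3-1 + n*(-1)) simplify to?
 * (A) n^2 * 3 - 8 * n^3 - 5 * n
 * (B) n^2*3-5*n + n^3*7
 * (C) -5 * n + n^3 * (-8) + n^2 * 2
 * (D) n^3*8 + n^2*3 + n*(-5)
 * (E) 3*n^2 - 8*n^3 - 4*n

Adding the polynomials and combining like terms:
(1 + n^2*2 - 9*n^3 + n*(-4)) + (n^2 + n^3 - 1 + n*(-1))
= n^2 * 3 - 8 * n^3 - 5 * n
A) n^2 * 3 - 8 * n^3 - 5 * n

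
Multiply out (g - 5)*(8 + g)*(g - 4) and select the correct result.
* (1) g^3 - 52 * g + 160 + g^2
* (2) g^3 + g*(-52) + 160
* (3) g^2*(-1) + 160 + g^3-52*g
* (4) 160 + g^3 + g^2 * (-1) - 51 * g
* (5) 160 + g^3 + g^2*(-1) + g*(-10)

Expanding (g - 5)*(8 + g)*(g - 4):
= g^2*(-1) + 160 + g^3-52*g
3) g^2*(-1) + 160 + g^3-52*g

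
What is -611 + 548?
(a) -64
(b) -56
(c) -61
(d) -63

-611 + 548 = -63
d) -63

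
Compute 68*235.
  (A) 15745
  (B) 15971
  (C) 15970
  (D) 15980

68 * 235 = 15980
D) 15980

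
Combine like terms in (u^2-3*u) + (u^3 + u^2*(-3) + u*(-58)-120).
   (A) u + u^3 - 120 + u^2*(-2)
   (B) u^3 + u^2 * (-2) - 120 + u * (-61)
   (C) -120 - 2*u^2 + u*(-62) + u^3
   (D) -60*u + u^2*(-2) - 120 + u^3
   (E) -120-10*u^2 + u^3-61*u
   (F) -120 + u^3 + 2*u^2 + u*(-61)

Adding the polynomials and combining like terms:
(u^2 - 3*u) + (u^3 + u^2*(-3) + u*(-58) - 120)
= u^3 + u^2 * (-2) - 120 + u * (-61)
B) u^3 + u^2 * (-2) - 120 + u * (-61)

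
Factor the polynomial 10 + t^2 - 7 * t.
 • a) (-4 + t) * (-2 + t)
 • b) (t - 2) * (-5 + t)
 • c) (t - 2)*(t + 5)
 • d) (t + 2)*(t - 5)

We need to factor 10 + t^2 - 7 * t.
The factored form is (t - 2) * (-5 + t).
b) (t - 2) * (-5 + t)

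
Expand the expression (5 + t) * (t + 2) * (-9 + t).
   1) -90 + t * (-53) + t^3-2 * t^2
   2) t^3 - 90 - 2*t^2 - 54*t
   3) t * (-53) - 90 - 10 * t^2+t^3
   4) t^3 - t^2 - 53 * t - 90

Expanding (5 + t) * (t + 2) * (-9 + t):
= -90 + t * (-53) + t^3-2 * t^2
1) -90 + t * (-53) + t^3-2 * t^2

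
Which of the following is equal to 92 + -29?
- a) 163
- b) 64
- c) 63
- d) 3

92 + -29 = 63
c) 63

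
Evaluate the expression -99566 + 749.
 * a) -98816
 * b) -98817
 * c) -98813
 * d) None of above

-99566 + 749 = -98817
b) -98817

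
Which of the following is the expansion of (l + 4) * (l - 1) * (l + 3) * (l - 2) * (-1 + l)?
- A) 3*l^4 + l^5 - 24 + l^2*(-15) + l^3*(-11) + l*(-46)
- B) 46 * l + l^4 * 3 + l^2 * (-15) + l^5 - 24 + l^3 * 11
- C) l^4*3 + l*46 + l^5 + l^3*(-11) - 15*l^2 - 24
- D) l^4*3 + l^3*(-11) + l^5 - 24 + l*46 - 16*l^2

Expanding (l + 4) * (l - 1) * (l + 3) * (l - 2) * (-1 + l):
= l^4*3 + l*46 + l^5 + l^3*(-11) - 15*l^2 - 24
C) l^4*3 + l*46 + l^5 + l^3*(-11) - 15*l^2 - 24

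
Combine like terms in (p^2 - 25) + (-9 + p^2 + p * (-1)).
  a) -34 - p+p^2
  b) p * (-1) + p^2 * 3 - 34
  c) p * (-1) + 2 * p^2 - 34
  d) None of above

Adding the polynomials and combining like terms:
(p^2 - 25) + (-9 + p^2 + p*(-1))
= p * (-1) + 2 * p^2 - 34
c) p * (-1) + 2 * p^2 - 34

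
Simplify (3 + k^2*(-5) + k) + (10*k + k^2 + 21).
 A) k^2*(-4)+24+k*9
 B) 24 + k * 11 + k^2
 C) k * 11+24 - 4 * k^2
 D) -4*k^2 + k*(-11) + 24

Adding the polynomials and combining like terms:
(3 + k^2*(-5) + k) + (10*k + k^2 + 21)
= k * 11+24 - 4 * k^2
C) k * 11+24 - 4 * k^2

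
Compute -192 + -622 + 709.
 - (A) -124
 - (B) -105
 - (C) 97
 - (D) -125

First: -192 + -622 = -814
Then: -814 + 709 = -105
B) -105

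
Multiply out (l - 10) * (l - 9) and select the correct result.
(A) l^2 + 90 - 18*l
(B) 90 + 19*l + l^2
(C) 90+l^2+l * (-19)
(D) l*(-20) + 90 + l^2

Expanding (l - 10) * (l - 9):
= 90+l^2+l * (-19)
C) 90+l^2+l * (-19)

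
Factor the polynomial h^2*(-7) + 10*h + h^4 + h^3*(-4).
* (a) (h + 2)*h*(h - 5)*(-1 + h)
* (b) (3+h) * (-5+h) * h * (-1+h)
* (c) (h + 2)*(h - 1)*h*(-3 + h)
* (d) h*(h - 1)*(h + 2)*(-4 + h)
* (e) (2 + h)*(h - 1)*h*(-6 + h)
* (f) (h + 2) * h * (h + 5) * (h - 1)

We need to factor h^2*(-7) + 10*h + h^4 + h^3*(-4).
The factored form is (h + 2)*h*(h - 5)*(-1 + h).
a) (h + 2)*h*(h - 5)*(-1 + h)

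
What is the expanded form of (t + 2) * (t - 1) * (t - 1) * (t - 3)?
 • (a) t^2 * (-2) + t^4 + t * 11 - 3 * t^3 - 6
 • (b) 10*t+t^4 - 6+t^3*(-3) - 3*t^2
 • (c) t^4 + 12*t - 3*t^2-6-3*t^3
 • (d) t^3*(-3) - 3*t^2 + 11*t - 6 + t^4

Expanding (t + 2) * (t - 1) * (t - 1) * (t - 3):
= t^3*(-3) - 3*t^2 + 11*t - 6 + t^4
d) t^3*(-3) - 3*t^2 + 11*t - 6 + t^4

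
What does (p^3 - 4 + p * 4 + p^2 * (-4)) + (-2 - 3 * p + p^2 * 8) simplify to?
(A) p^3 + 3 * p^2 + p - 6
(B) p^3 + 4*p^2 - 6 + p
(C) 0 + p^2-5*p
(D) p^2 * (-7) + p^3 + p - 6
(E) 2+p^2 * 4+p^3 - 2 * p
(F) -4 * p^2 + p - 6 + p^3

Adding the polynomials and combining like terms:
(p^3 - 4 + p*4 + p^2*(-4)) + (-2 - 3*p + p^2*8)
= p^3 + 4*p^2 - 6 + p
B) p^3 + 4*p^2 - 6 + p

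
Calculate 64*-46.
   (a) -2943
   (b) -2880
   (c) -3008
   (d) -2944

64 * -46 = -2944
d) -2944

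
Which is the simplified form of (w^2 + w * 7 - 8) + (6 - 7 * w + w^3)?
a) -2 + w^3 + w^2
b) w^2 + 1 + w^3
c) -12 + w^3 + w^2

Adding the polynomials and combining like terms:
(w^2 + w*7 - 8) + (6 - 7*w + w^3)
= -2 + w^3 + w^2
a) -2 + w^3 + w^2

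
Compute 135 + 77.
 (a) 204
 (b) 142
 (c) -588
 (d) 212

135 + 77 = 212
d) 212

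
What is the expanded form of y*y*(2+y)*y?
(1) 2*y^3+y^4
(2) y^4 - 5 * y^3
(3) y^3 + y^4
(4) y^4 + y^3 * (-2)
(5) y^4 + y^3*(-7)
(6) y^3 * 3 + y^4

Expanding y*y*(2+y)*y:
= 2*y^3+y^4
1) 2*y^3+y^4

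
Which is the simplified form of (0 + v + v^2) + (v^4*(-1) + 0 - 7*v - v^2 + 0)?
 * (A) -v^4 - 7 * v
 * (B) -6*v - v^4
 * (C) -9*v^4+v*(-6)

Adding the polynomials and combining like terms:
(0 + v + v^2) + (v^4*(-1) + 0 - 7*v - v^2 + 0)
= -6*v - v^4
B) -6*v - v^4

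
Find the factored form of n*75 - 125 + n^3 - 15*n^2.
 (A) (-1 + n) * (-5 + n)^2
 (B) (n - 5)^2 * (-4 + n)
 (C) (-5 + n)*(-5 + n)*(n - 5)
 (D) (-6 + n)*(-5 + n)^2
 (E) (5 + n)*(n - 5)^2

We need to factor n*75 - 125 + n^3 - 15*n^2.
The factored form is (-5 + n)*(-5 + n)*(n - 5).
C) (-5 + n)*(-5 + n)*(n - 5)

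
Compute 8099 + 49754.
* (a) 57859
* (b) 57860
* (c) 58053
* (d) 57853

8099 + 49754 = 57853
d) 57853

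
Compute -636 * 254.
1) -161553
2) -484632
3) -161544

-636 * 254 = -161544
3) -161544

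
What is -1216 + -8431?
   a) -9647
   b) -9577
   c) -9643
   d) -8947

-1216 + -8431 = -9647
a) -9647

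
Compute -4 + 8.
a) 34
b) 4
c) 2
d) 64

-4 + 8 = 4
b) 4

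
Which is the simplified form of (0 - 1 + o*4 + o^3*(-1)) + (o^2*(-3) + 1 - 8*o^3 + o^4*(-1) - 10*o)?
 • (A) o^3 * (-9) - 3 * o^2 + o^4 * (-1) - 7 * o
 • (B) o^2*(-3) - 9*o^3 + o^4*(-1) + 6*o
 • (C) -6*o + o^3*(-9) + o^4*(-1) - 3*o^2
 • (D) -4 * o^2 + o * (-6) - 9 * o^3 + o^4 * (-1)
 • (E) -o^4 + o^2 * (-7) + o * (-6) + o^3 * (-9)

Adding the polynomials and combining like terms:
(0 - 1 + o*4 + o^3*(-1)) + (o^2*(-3) + 1 - 8*o^3 + o^4*(-1) - 10*o)
= -6*o + o^3*(-9) + o^4*(-1) - 3*o^2
C) -6*o + o^3*(-9) + o^4*(-1) - 3*o^2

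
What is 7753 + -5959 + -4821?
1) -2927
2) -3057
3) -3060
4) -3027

First: 7753 + -5959 = 1794
Then: 1794 + -4821 = -3027
4) -3027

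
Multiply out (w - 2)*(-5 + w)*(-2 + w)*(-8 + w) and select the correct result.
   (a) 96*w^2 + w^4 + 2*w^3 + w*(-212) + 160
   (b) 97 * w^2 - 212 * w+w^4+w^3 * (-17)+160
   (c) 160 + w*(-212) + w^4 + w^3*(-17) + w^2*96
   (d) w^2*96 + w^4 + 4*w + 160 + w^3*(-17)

Expanding (w - 2)*(-5 + w)*(-2 + w)*(-8 + w):
= 160 + w*(-212) + w^4 + w^3*(-17) + w^2*96
c) 160 + w*(-212) + w^4 + w^3*(-17) + w^2*96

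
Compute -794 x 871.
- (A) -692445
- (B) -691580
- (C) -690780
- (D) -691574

-794 * 871 = -691574
D) -691574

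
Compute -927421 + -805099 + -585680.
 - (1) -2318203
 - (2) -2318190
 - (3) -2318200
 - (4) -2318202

First: -927421 + -805099 = -1732520
Then: -1732520 + -585680 = -2318200
3) -2318200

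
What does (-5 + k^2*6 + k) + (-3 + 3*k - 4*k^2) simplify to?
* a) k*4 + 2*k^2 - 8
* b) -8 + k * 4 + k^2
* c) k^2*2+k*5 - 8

Adding the polynomials and combining like terms:
(-5 + k^2*6 + k) + (-3 + 3*k - 4*k^2)
= k*4 + 2*k^2 - 8
a) k*4 + 2*k^2 - 8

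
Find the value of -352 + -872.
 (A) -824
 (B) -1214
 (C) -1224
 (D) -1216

-352 + -872 = -1224
C) -1224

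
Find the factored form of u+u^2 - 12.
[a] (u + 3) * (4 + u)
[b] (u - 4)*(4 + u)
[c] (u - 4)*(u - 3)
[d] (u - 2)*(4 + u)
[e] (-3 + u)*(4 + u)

We need to factor u+u^2 - 12.
The factored form is (-3 + u)*(4 + u).
e) (-3 + u)*(4 + u)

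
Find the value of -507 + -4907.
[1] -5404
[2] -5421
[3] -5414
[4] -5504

-507 + -4907 = -5414
3) -5414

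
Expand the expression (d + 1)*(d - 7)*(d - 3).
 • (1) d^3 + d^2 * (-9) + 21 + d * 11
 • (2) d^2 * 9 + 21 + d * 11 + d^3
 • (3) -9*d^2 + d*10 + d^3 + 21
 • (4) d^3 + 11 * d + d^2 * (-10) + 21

Expanding (d + 1)*(d - 7)*(d - 3):
= d^3 + d^2 * (-9) + 21 + d * 11
1) d^3 + d^2 * (-9) + 21 + d * 11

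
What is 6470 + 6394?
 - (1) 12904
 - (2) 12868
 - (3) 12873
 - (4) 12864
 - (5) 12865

6470 + 6394 = 12864
4) 12864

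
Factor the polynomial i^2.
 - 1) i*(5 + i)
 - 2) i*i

We need to factor i^2.
The factored form is i*i.
2) i*i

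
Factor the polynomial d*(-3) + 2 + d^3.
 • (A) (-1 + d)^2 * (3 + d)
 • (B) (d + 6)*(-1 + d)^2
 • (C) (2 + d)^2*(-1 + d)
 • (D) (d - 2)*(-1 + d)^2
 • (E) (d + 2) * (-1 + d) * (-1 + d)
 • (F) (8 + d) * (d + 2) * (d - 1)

We need to factor d*(-3) + 2 + d^3.
The factored form is (d + 2) * (-1 + d) * (-1 + d).
E) (d + 2) * (-1 + d) * (-1 + d)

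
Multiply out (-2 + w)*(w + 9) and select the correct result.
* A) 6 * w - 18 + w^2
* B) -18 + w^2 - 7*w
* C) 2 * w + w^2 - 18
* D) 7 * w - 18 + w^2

Expanding (-2 + w)*(w + 9):
= 7 * w - 18 + w^2
D) 7 * w - 18 + w^2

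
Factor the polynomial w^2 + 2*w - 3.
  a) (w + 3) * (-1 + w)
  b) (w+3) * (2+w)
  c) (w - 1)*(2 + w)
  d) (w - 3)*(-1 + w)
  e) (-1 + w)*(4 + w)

We need to factor w^2 + 2*w - 3.
The factored form is (w + 3) * (-1 + w).
a) (w + 3) * (-1 + w)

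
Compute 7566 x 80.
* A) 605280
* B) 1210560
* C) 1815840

7566 * 80 = 605280
A) 605280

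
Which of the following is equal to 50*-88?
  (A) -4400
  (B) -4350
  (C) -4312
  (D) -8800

50 * -88 = -4400
A) -4400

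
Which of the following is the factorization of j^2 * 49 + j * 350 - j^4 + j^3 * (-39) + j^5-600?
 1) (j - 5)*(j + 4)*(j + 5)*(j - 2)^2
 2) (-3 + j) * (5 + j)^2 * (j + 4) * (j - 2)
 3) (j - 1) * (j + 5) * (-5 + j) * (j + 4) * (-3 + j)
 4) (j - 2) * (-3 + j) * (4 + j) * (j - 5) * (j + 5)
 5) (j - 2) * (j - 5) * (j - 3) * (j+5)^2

We need to factor j^2 * 49 + j * 350 - j^4 + j^3 * (-39) + j^5-600.
The factored form is (j - 2) * (-3 + j) * (4 + j) * (j - 5) * (j + 5).
4) (j - 2) * (-3 + j) * (4 + j) * (j - 5) * (j + 5)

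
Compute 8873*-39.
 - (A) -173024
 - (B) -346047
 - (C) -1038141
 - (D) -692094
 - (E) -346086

8873 * -39 = -346047
B) -346047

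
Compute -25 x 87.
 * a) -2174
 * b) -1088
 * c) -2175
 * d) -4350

-25 * 87 = -2175
c) -2175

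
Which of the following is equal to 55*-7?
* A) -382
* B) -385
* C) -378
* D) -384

55 * -7 = -385
B) -385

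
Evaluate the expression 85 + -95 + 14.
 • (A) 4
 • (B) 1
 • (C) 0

First: 85 + -95 = -10
Then: -10 + 14 = 4
A) 4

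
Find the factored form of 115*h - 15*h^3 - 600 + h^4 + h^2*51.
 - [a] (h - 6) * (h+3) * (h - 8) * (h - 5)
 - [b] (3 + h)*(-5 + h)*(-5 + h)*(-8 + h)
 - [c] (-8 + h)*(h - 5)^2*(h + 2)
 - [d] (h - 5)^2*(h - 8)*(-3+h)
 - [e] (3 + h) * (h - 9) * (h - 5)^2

We need to factor 115*h - 15*h^3 - 600 + h^4 + h^2*51.
The factored form is (3 + h)*(-5 + h)*(-5 + h)*(-8 + h).
b) (3 + h)*(-5 + h)*(-5 + h)*(-8 + h)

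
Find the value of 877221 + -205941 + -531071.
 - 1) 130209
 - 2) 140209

First: 877221 + -205941 = 671280
Then: 671280 + -531071 = 140209
2) 140209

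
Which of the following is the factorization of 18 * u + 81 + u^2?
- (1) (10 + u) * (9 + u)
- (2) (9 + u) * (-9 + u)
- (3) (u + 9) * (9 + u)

We need to factor 18 * u + 81 + u^2.
The factored form is (u + 9) * (9 + u).
3) (u + 9) * (9 + u)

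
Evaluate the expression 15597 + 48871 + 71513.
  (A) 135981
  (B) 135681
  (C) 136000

First: 15597 + 48871 = 64468
Then: 64468 + 71513 = 135981
A) 135981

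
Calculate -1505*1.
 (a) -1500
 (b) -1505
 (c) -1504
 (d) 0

-1505 * 1 = -1505
b) -1505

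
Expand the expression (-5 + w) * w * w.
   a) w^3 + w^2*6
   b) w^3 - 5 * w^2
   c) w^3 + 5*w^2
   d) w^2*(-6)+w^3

Expanding (-5 + w) * w * w:
= w^3 - 5 * w^2
b) w^3 - 5 * w^2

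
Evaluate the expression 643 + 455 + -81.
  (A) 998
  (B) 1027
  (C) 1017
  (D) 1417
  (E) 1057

First: 643 + 455 = 1098
Then: 1098 + -81 = 1017
C) 1017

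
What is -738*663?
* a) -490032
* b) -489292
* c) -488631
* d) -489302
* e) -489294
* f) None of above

-738 * 663 = -489294
e) -489294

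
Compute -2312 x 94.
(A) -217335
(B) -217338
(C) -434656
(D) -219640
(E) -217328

-2312 * 94 = -217328
E) -217328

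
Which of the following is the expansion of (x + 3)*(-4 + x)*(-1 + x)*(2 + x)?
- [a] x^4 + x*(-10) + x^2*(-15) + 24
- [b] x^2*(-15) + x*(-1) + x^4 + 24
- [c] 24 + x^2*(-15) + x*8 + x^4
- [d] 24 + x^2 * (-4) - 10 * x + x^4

Expanding (x + 3)*(-4 + x)*(-1 + x)*(2 + x):
= x^4 + x*(-10) + x^2*(-15) + 24
a) x^4 + x*(-10) + x^2*(-15) + 24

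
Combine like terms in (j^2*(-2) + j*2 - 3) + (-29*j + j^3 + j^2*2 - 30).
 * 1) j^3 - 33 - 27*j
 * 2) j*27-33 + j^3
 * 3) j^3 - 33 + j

Adding the polynomials and combining like terms:
(j^2*(-2) + j*2 - 3) + (-29*j + j^3 + j^2*2 - 30)
= j^3 - 33 - 27*j
1) j^3 - 33 - 27*j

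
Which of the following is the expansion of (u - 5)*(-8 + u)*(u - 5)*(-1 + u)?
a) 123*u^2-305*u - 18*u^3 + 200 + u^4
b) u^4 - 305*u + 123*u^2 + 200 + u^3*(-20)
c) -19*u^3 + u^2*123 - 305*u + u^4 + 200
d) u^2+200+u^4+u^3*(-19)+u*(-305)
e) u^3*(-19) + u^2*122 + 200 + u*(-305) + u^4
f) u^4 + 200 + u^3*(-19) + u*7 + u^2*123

Expanding (u - 5)*(-8 + u)*(u - 5)*(-1 + u):
= -19*u^3 + u^2*123 - 305*u + u^4 + 200
c) -19*u^3 + u^2*123 - 305*u + u^4 + 200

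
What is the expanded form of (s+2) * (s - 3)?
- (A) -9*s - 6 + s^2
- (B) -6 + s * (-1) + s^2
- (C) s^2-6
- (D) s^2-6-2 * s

Expanding (s+2) * (s - 3):
= -6 + s * (-1) + s^2
B) -6 + s * (-1) + s^2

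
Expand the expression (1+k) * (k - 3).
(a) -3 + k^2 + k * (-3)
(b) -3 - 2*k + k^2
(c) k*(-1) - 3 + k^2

Expanding (1+k) * (k - 3):
= -3 - 2*k + k^2
b) -3 - 2*k + k^2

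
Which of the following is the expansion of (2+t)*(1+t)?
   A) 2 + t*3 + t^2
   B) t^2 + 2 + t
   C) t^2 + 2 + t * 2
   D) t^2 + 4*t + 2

Expanding (2+t)*(1+t):
= 2 + t*3 + t^2
A) 2 + t*3 + t^2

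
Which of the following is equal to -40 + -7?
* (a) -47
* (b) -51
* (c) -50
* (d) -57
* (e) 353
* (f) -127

-40 + -7 = -47
a) -47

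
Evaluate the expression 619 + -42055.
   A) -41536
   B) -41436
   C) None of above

619 + -42055 = -41436
B) -41436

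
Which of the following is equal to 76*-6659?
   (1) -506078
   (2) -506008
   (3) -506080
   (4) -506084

76 * -6659 = -506084
4) -506084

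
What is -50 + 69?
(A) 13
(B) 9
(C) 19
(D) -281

-50 + 69 = 19
C) 19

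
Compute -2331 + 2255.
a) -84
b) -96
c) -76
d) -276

-2331 + 2255 = -76
c) -76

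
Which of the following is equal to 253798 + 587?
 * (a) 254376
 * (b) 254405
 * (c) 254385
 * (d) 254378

253798 + 587 = 254385
c) 254385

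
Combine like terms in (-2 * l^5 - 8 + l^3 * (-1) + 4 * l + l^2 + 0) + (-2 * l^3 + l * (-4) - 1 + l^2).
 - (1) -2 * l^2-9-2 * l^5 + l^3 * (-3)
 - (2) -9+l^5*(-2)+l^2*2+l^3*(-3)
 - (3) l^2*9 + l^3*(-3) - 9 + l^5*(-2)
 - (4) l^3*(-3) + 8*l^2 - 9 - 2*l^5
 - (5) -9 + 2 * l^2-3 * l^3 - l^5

Adding the polynomials and combining like terms:
(-2*l^5 - 8 + l^3*(-1) + 4*l + l^2 + 0) + (-2*l^3 + l*(-4) - 1 + l^2)
= -9+l^5*(-2)+l^2*2+l^3*(-3)
2) -9+l^5*(-2)+l^2*2+l^3*(-3)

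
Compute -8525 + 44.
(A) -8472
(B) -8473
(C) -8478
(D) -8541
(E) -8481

-8525 + 44 = -8481
E) -8481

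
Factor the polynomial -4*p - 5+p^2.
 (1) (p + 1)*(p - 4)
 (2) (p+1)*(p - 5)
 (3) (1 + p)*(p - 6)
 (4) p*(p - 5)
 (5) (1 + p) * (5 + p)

We need to factor -4*p - 5+p^2.
The factored form is (p+1)*(p - 5).
2) (p+1)*(p - 5)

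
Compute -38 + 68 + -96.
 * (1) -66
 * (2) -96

First: -38 + 68 = 30
Then: 30 + -96 = -66
1) -66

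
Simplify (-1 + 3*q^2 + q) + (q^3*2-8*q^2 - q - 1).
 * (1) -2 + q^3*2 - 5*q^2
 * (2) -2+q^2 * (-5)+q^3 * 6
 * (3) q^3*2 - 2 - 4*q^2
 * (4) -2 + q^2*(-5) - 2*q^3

Adding the polynomials and combining like terms:
(-1 + 3*q^2 + q) + (q^3*2 - 8*q^2 - q - 1)
= -2 + q^3*2 - 5*q^2
1) -2 + q^3*2 - 5*q^2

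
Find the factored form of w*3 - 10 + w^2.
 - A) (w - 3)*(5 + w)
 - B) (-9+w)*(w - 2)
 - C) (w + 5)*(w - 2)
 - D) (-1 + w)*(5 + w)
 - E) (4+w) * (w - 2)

We need to factor w*3 - 10 + w^2.
The factored form is (w + 5)*(w - 2).
C) (w + 5)*(w - 2)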